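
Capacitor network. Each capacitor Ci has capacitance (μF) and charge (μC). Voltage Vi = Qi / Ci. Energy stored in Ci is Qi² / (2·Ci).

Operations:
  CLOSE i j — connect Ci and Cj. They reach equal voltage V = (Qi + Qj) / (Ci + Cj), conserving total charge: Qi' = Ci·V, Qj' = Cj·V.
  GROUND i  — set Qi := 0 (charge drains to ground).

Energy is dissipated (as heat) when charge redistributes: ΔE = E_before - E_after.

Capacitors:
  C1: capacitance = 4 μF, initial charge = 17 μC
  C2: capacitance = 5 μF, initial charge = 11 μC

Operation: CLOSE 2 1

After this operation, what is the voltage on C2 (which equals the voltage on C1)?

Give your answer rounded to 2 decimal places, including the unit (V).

Initial: C1(4μF, Q=17μC, V=4.25V), C2(5μF, Q=11μC, V=2.20V)
Op 1: CLOSE 2-1: Q_total=28.00, C_total=9.00, V=3.11; Q2=15.56, Q1=12.44; dissipated=4.669

Answer: 3.11 V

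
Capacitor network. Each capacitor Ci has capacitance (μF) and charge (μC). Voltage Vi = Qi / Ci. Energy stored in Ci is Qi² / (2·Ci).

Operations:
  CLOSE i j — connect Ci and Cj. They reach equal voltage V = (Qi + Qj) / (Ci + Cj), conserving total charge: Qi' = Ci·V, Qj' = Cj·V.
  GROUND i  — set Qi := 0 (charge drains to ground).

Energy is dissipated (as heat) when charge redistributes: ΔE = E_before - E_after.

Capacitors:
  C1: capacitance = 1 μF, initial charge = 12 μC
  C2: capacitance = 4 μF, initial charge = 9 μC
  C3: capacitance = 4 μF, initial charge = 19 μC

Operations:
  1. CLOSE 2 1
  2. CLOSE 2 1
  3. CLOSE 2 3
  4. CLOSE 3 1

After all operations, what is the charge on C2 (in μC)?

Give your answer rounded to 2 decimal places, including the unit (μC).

Answer: 17.90 μC

Derivation:
Initial: C1(1μF, Q=12μC, V=12.00V), C2(4μF, Q=9μC, V=2.25V), C3(4μF, Q=19μC, V=4.75V)
Op 1: CLOSE 2-1: Q_total=21.00, C_total=5.00, V=4.20; Q2=16.80, Q1=4.20; dissipated=38.025
Op 2: CLOSE 2-1: Q_total=21.00, C_total=5.00, V=4.20; Q2=16.80, Q1=4.20; dissipated=0.000
Op 3: CLOSE 2-3: Q_total=35.80, C_total=8.00, V=4.47; Q2=17.90, Q3=17.90; dissipated=0.302
Op 4: CLOSE 3-1: Q_total=22.10, C_total=5.00, V=4.42; Q3=17.68, Q1=4.42; dissipated=0.030
Final charges: Q1=4.42, Q2=17.90, Q3=17.68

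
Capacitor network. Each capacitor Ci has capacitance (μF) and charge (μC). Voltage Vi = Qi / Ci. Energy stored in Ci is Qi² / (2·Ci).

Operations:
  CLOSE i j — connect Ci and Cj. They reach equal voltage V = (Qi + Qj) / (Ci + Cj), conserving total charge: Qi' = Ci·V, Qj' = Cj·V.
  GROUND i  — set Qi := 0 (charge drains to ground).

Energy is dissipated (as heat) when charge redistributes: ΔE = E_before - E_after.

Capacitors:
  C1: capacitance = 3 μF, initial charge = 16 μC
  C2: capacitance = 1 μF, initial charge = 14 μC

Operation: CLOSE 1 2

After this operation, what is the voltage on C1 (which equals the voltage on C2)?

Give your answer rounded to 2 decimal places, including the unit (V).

Answer: 7.50 V

Derivation:
Initial: C1(3μF, Q=16μC, V=5.33V), C2(1μF, Q=14μC, V=14.00V)
Op 1: CLOSE 1-2: Q_total=30.00, C_total=4.00, V=7.50; Q1=22.50, Q2=7.50; dissipated=28.167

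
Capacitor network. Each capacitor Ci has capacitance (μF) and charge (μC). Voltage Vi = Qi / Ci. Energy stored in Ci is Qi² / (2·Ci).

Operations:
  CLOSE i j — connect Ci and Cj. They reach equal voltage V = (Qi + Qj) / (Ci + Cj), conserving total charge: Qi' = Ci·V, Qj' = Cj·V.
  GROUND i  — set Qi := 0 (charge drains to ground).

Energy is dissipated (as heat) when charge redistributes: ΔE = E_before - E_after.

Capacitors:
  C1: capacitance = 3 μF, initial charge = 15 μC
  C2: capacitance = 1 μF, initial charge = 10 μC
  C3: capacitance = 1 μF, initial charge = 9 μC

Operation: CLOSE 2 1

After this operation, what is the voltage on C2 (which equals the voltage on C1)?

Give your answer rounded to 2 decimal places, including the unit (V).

Answer: 6.25 V

Derivation:
Initial: C1(3μF, Q=15μC, V=5.00V), C2(1μF, Q=10μC, V=10.00V), C3(1μF, Q=9μC, V=9.00V)
Op 1: CLOSE 2-1: Q_total=25.00, C_total=4.00, V=6.25; Q2=6.25, Q1=18.75; dissipated=9.375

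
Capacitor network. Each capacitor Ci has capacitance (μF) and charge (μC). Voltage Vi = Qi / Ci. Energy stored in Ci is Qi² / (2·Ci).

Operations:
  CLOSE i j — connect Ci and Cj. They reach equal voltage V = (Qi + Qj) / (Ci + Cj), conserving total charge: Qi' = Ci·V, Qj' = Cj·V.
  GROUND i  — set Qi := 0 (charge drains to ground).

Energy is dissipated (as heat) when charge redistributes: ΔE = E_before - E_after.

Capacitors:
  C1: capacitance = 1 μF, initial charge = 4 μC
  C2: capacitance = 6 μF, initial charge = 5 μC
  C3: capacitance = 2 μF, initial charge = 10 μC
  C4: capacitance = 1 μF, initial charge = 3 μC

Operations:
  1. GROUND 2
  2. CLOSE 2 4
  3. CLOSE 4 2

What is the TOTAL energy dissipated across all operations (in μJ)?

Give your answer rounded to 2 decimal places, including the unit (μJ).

Answer: 5.94 μJ

Derivation:
Initial: C1(1μF, Q=4μC, V=4.00V), C2(6μF, Q=5μC, V=0.83V), C3(2μF, Q=10μC, V=5.00V), C4(1μF, Q=3μC, V=3.00V)
Op 1: GROUND 2: Q2=0; energy lost=2.083
Op 2: CLOSE 2-4: Q_total=3.00, C_total=7.00, V=0.43; Q2=2.57, Q4=0.43; dissipated=3.857
Op 3: CLOSE 4-2: Q_total=3.00, C_total=7.00, V=0.43; Q4=0.43, Q2=2.57; dissipated=0.000
Total dissipated: 5.940 μJ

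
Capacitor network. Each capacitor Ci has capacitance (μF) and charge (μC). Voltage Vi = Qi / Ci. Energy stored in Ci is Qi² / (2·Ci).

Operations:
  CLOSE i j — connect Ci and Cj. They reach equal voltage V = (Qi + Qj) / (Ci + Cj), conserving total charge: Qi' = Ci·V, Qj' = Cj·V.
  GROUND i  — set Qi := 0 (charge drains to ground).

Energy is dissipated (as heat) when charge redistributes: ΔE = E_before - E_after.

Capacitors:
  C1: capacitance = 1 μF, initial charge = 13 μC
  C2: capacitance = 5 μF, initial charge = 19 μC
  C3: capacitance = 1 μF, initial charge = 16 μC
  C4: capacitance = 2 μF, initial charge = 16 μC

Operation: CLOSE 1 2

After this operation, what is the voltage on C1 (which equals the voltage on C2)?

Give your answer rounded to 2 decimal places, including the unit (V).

Answer: 5.33 V

Derivation:
Initial: C1(1μF, Q=13μC, V=13.00V), C2(5μF, Q=19μC, V=3.80V), C3(1μF, Q=16μC, V=16.00V), C4(2μF, Q=16μC, V=8.00V)
Op 1: CLOSE 1-2: Q_total=32.00, C_total=6.00, V=5.33; Q1=5.33, Q2=26.67; dissipated=35.267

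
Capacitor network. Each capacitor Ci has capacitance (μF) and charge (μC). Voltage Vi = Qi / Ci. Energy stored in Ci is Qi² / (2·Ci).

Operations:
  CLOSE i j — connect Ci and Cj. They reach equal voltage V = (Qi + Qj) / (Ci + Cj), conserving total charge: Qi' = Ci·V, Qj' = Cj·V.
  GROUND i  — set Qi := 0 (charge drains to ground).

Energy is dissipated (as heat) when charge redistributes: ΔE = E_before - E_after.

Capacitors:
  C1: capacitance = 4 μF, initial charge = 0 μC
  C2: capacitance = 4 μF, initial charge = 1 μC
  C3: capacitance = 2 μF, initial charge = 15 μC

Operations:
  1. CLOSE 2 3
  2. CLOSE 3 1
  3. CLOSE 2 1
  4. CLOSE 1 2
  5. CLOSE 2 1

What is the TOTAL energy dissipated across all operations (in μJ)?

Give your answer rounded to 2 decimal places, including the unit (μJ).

Initial: C1(4μF, Q=0μC, V=0.00V), C2(4μF, Q=1μC, V=0.25V), C3(2μF, Q=15μC, V=7.50V)
Op 1: CLOSE 2-3: Q_total=16.00, C_total=6.00, V=2.67; Q2=10.67, Q3=5.33; dissipated=35.042
Op 2: CLOSE 3-1: Q_total=5.33, C_total=6.00, V=0.89; Q3=1.78, Q1=3.56; dissipated=4.741
Op 3: CLOSE 2-1: Q_total=14.22, C_total=8.00, V=1.78; Q2=7.11, Q1=7.11; dissipated=3.160
Op 4: CLOSE 1-2: Q_total=14.22, C_total=8.00, V=1.78; Q1=7.11, Q2=7.11; dissipated=0.000
Op 5: CLOSE 2-1: Q_total=14.22, C_total=8.00, V=1.78; Q2=7.11, Q1=7.11; dissipated=0.000
Total dissipated: 42.943 μJ

Answer: 42.94 μJ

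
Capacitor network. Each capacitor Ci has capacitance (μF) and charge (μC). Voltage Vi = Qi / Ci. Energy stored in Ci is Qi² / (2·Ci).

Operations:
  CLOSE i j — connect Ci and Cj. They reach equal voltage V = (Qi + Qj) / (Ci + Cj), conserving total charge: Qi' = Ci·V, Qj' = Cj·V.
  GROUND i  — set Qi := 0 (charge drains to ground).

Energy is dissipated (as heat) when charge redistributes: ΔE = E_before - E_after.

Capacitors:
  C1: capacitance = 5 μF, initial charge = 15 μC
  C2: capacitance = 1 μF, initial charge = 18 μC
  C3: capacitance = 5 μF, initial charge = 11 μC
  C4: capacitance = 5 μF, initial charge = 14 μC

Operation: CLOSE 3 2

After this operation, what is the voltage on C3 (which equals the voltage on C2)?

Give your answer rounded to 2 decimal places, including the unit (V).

Answer: 4.83 V

Derivation:
Initial: C1(5μF, Q=15μC, V=3.00V), C2(1μF, Q=18μC, V=18.00V), C3(5μF, Q=11μC, V=2.20V), C4(5μF, Q=14μC, V=2.80V)
Op 1: CLOSE 3-2: Q_total=29.00, C_total=6.00, V=4.83; Q3=24.17, Q2=4.83; dissipated=104.017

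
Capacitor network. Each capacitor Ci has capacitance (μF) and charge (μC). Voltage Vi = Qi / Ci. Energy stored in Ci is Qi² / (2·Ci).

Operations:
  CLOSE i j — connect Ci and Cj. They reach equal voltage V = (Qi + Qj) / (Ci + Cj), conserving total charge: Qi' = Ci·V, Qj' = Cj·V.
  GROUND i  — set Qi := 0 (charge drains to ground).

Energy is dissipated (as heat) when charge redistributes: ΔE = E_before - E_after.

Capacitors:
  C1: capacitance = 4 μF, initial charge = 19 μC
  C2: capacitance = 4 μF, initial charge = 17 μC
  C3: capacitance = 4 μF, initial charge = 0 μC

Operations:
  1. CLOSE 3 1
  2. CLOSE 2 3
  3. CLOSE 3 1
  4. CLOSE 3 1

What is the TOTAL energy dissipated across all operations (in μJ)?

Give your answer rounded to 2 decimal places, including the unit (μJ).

Answer: 26.96 μJ

Derivation:
Initial: C1(4μF, Q=19μC, V=4.75V), C2(4μF, Q=17μC, V=4.25V), C3(4μF, Q=0μC, V=0.00V)
Op 1: CLOSE 3-1: Q_total=19.00, C_total=8.00, V=2.38; Q3=9.50, Q1=9.50; dissipated=22.562
Op 2: CLOSE 2-3: Q_total=26.50, C_total=8.00, V=3.31; Q2=13.25, Q3=13.25; dissipated=3.516
Op 3: CLOSE 3-1: Q_total=22.75, C_total=8.00, V=2.84; Q3=11.38, Q1=11.38; dissipated=0.879
Op 4: CLOSE 3-1: Q_total=22.75, C_total=8.00, V=2.84; Q3=11.38, Q1=11.38; dissipated=0.000
Total dissipated: 26.957 μJ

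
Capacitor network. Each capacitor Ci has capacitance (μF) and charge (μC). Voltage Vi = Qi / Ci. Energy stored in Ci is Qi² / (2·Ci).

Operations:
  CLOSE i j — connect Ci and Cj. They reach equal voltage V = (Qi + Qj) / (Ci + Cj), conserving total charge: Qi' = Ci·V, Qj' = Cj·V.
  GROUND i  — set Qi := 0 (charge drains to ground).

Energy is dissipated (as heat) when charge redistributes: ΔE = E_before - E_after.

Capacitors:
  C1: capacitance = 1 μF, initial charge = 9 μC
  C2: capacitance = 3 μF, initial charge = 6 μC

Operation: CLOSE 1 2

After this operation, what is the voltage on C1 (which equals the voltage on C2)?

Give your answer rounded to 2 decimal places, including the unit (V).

Answer: 3.75 V

Derivation:
Initial: C1(1μF, Q=9μC, V=9.00V), C2(3μF, Q=6μC, V=2.00V)
Op 1: CLOSE 1-2: Q_total=15.00, C_total=4.00, V=3.75; Q1=3.75, Q2=11.25; dissipated=18.375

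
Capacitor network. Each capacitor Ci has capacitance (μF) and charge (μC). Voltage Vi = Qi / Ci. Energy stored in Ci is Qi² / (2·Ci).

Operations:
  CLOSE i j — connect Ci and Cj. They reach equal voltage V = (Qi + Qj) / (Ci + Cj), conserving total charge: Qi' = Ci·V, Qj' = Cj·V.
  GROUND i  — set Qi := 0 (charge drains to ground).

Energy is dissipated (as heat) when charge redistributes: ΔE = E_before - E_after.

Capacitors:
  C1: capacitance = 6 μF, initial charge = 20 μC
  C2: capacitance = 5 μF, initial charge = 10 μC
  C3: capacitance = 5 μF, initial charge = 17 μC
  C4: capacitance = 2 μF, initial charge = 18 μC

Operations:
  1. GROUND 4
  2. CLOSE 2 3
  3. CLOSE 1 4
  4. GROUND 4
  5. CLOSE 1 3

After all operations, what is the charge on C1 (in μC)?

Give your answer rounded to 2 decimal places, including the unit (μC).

Answer: 15.55 μC

Derivation:
Initial: C1(6μF, Q=20μC, V=3.33V), C2(5μF, Q=10μC, V=2.00V), C3(5μF, Q=17μC, V=3.40V), C4(2μF, Q=18μC, V=9.00V)
Op 1: GROUND 4: Q4=0; energy lost=81.000
Op 2: CLOSE 2-3: Q_total=27.00, C_total=10.00, V=2.70; Q2=13.50, Q3=13.50; dissipated=2.450
Op 3: CLOSE 1-4: Q_total=20.00, C_total=8.00, V=2.50; Q1=15.00, Q4=5.00; dissipated=8.333
Op 4: GROUND 4: Q4=0; energy lost=6.250
Op 5: CLOSE 1-3: Q_total=28.50, C_total=11.00, V=2.59; Q1=15.55, Q3=12.95; dissipated=0.055
Final charges: Q1=15.55, Q2=13.50, Q3=12.95, Q4=0.00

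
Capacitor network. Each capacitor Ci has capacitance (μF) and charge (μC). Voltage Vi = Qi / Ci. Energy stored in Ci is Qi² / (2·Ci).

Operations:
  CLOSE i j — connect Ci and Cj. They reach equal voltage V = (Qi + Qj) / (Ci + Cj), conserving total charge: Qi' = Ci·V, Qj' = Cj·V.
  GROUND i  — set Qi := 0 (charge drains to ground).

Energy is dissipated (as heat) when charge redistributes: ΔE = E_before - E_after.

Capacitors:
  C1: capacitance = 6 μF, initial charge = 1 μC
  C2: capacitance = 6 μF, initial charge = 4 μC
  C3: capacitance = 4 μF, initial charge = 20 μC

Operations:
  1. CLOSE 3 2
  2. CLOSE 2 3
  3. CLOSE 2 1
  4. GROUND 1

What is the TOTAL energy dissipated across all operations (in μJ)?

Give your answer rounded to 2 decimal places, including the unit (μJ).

Answer: 34.96 μJ

Derivation:
Initial: C1(6μF, Q=1μC, V=0.17V), C2(6μF, Q=4μC, V=0.67V), C3(4μF, Q=20μC, V=5.00V)
Op 1: CLOSE 3-2: Q_total=24.00, C_total=10.00, V=2.40; Q3=9.60, Q2=14.40; dissipated=22.533
Op 2: CLOSE 2-3: Q_total=24.00, C_total=10.00, V=2.40; Q2=14.40, Q3=9.60; dissipated=0.000
Op 3: CLOSE 2-1: Q_total=15.40, C_total=12.00, V=1.28; Q2=7.70, Q1=7.70; dissipated=7.482
Op 4: GROUND 1: Q1=0; energy lost=4.941
Total dissipated: 34.956 μJ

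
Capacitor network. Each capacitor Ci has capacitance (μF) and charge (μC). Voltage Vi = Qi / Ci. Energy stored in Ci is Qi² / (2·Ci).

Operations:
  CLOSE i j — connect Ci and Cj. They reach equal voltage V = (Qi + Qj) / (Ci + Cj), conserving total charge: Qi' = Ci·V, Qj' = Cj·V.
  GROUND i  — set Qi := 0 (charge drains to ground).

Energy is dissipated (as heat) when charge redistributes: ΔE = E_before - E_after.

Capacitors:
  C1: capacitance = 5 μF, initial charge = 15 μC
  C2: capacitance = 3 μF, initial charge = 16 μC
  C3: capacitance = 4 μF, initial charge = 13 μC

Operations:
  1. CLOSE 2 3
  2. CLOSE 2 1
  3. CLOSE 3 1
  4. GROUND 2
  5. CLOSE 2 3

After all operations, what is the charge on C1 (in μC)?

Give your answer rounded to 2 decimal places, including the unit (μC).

Answer: 18.73 μC

Derivation:
Initial: C1(5μF, Q=15μC, V=3.00V), C2(3μF, Q=16μC, V=5.33V), C3(4μF, Q=13μC, V=3.25V)
Op 1: CLOSE 2-3: Q_total=29.00, C_total=7.00, V=4.14; Q2=12.43, Q3=16.57; dissipated=3.720
Op 2: CLOSE 2-1: Q_total=27.43, C_total=8.00, V=3.43; Q2=10.29, Q1=17.14; dissipated=1.224
Op 3: CLOSE 3-1: Q_total=33.71, C_total=9.00, V=3.75; Q3=14.98, Q1=18.73; dissipated=0.567
Op 4: GROUND 2: Q2=0; energy lost=17.633
Op 5: CLOSE 2-3: Q_total=14.98, C_total=7.00, V=2.14; Q2=6.42, Q3=8.56; dissipated=12.028
Final charges: Q1=18.73, Q2=6.42, Q3=8.56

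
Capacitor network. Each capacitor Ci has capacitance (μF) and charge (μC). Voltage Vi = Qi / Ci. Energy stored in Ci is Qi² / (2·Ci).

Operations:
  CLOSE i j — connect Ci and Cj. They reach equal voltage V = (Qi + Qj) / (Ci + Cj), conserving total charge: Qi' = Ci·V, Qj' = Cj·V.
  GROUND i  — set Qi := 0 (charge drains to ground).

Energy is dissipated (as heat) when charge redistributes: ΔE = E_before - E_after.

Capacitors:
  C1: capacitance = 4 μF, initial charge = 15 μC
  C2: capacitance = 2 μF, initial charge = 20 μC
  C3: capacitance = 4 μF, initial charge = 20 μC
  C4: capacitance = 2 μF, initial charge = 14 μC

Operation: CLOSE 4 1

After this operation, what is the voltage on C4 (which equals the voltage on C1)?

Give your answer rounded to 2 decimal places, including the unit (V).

Answer: 4.83 V

Derivation:
Initial: C1(4μF, Q=15μC, V=3.75V), C2(2μF, Q=20μC, V=10.00V), C3(4μF, Q=20μC, V=5.00V), C4(2μF, Q=14μC, V=7.00V)
Op 1: CLOSE 4-1: Q_total=29.00, C_total=6.00, V=4.83; Q4=9.67, Q1=19.33; dissipated=7.042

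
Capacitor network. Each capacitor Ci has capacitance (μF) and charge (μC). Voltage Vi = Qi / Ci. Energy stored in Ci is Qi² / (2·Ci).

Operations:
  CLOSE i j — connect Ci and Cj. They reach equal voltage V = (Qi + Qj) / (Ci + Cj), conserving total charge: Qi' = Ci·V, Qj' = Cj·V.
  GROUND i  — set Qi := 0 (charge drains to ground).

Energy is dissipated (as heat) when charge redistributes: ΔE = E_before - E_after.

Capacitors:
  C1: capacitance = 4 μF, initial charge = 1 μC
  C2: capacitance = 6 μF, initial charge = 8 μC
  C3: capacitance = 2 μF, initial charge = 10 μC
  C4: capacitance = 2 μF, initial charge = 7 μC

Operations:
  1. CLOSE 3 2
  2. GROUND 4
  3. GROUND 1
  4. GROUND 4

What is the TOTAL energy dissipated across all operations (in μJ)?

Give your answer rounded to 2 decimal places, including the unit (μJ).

Answer: 22.46 μJ

Derivation:
Initial: C1(4μF, Q=1μC, V=0.25V), C2(6μF, Q=8μC, V=1.33V), C3(2μF, Q=10μC, V=5.00V), C4(2μF, Q=7μC, V=3.50V)
Op 1: CLOSE 3-2: Q_total=18.00, C_total=8.00, V=2.25; Q3=4.50, Q2=13.50; dissipated=10.083
Op 2: GROUND 4: Q4=0; energy lost=12.250
Op 3: GROUND 1: Q1=0; energy lost=0.125
Op 4: GROUND 4: Q4=0; energy lost=0.000
Total dissipated: 22.458 μJ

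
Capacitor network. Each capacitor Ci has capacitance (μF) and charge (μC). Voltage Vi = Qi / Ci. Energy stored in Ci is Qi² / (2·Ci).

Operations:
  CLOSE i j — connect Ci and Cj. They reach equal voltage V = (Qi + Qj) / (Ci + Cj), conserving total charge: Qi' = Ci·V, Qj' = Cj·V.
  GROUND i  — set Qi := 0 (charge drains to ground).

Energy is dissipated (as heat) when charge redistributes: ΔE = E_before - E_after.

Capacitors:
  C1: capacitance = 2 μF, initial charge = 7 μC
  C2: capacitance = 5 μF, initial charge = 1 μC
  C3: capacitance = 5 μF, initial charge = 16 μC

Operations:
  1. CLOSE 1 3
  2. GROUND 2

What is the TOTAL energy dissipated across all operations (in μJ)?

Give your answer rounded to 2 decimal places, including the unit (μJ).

Initial: C1(2μF, Q=7μC, V=3.50V), C2(5μF, Q=1μC, V=0.20V), C3(5μF, Q=16μC, V=3.20V)
Op 1: CLOSE 1-3: Q_total=23.00, C_total=7.00, V=3.29; Q1=6.57, Q3=16.43; dissipated=0.064
Op 2: GROUND 2: Q2=0; energy lost=0.100
Total dissipated: 0.164 μJ

Answer: 0.16 μJ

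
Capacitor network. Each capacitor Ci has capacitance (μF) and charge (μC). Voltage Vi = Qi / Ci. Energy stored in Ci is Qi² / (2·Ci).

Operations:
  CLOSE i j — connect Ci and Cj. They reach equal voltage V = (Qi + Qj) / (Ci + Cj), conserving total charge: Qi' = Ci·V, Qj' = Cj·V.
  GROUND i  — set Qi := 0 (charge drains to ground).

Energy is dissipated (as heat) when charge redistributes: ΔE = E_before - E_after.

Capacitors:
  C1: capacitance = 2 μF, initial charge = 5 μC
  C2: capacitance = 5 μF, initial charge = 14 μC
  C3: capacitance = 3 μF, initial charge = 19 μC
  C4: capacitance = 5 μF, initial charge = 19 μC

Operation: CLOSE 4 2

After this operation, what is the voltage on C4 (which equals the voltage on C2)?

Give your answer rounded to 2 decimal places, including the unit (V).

Answer: 3.30 V

Derivation:
Initial: C1(2μF, Q=5μC, V=2.50V), C2(5μF, Q=14μC, V=2.80V), C3(3μF, Q=19μC, V=6.33V), C4(5μF, Q=19μC, V=3.80V)
Op 1: CLOSE 4-2: Q_total=33.00, C_total=10.00, V=3.30; Q4=16.50, Q2=16.50; dissipated=1.250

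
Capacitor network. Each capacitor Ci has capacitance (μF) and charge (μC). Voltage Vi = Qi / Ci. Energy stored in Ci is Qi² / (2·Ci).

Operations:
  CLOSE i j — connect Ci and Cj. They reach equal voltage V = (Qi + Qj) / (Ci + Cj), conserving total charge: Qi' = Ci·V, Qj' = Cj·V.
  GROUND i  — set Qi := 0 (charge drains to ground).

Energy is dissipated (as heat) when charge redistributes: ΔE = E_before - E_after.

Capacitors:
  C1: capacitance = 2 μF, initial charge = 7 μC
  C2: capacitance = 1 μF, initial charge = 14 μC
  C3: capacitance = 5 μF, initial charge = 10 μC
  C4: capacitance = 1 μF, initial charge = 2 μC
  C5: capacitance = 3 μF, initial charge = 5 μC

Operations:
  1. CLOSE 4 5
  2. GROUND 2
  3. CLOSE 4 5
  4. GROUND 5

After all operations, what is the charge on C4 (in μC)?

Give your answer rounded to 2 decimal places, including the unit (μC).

Initial: C1(2μF, Q=7μC, V=3.50V), C2(1μF, Q=14μC, V=14.00V), C3(5μF, Q=10μC, V=2.00V), C4(1μF, Q=2μC, V=2.00V), C5(3μF, Q=5μC, V=1.67V)
Op 1: CLOSE 4-5: Q_total=7.00, C_total=4.00, V=1.75; Q4=1.75, Q5=5.25; dissipated=0.042
Op 2: GROUND 2: Q2=0; energy lost=98.000
Op 3: CLOSE 4-5: Q_total=7.00, C_total=4.00, V=1.75; Q4=1.75, Q5=5.25; dissipated=0.000
Op 4: GROUND 5: Q5=0; energy lost=4.594
Final charges: Q1=7.00, Q2=0.00, Q3=10.00, Q4=1.75, Q5=0.00

Answer: 1.75 μC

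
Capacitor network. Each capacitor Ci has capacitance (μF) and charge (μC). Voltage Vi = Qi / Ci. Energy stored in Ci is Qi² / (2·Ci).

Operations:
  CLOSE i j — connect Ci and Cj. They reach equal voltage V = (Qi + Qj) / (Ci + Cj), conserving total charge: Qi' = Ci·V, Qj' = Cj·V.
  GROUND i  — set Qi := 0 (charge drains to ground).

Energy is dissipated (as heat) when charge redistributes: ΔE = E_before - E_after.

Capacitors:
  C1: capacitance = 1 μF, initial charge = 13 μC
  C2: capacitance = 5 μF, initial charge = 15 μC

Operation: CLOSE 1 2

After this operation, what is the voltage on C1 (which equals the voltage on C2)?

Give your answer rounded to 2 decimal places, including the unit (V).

Answer: 4.67 V

Derivation:
Initial: C1(1μF, Q=13μC, V=13.00V), C2(5μF, Q=15μC, V=3.00V)
Op 1: CLOSE 1-2: Q_total=28.00, C_total=6.00, V=4.67; Q1=4.67, Q2=23.33; dissipated=41.667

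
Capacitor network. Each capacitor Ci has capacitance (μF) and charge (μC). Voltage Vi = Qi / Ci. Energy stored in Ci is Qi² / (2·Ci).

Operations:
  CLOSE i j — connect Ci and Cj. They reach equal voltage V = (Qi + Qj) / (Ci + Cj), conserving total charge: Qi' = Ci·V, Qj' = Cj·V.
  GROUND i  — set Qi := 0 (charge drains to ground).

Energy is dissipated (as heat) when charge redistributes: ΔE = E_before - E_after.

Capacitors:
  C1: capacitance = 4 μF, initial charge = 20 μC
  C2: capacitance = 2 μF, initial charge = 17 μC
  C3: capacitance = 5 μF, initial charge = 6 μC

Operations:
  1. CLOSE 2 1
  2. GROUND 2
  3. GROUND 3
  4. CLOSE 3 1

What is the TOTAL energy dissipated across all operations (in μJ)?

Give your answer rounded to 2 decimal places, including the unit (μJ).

Initial: C1(4μF, Q=20μC, V=5.00V), C2(2μF, Q=17μC, V=8.50V), C3(5μF, Q=6μC, V=1.20V)
Op 1: CLOSE 2-1: Q_total=37.00, C_total=6.00, V=6.17; Q2=12.33, Q1=24.67; dissipated=8.167
Op 2: GROUND 2: Q2=0; energy lost=38.028
Op 3: GROUND 3: Q3=0; energy lost=3.600
Op 4: CLOSE 3-1: Q_total=24.67, C_total=9.00, V=2.74; Q3=13.70, Q1=10.96; dissipated=42.253
Total dissipated: 92.048 μJ

Answer: 92.05 μJ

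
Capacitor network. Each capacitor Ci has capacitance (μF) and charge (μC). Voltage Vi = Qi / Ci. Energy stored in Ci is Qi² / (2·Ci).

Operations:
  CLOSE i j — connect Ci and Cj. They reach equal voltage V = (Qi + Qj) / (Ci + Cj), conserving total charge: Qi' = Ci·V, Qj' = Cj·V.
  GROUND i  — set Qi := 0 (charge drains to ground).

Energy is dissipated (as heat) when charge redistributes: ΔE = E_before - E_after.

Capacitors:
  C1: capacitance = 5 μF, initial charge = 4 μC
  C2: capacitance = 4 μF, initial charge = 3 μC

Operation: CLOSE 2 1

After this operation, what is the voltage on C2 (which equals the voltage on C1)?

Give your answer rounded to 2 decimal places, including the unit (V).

Initial: C1(5μF, Q=4μC, V=0.80V), C2(4μF, Q=3μC, V=0.75V)
Op 1: CLOSE 2-1: Q_total=7.00, C_total=9.00, V=0.78; Q2=3.11, Q1=3.89; dissipated=0.003

Answer: 0.78 V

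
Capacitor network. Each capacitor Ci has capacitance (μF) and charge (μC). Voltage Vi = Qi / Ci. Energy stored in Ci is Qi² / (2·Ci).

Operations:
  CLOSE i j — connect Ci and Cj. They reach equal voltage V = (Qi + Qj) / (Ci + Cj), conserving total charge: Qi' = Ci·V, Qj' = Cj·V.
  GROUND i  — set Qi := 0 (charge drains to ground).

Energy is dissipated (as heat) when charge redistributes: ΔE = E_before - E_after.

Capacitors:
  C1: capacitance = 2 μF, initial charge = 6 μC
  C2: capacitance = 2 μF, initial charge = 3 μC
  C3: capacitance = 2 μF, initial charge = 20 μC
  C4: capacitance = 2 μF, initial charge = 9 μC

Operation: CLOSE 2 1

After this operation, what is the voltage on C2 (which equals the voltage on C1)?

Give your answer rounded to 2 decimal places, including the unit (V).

Initial: C1(2μF, Q=6μC, V=3.00V), C2(2μF, Q=3μC, V=1.50V), C3(2μF, Q=20μC, V=10.00V), C4(2μF, Q=9μC, V=4.50V)
Op 1: CLOSE 2-1: Q_total=9.00, C_total=4.00, V=2.25; Q2=4.50, Q1=4.50; dissipated=1.125

Answer: 2.25 V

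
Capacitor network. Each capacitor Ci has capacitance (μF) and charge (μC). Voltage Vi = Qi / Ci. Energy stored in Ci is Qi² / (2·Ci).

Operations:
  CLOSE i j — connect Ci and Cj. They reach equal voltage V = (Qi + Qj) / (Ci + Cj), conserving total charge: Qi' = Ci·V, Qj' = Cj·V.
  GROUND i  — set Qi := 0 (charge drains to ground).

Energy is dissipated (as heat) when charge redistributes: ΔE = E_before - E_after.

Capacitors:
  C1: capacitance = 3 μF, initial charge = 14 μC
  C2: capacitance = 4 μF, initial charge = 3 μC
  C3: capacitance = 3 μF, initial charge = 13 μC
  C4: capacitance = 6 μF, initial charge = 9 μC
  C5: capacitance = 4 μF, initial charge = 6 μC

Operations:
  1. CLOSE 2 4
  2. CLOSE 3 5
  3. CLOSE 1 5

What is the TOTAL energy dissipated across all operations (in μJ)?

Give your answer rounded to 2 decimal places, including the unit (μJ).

Initial: C1(3μF, Q=14μC, V=4.67V), C2(4μF, Q=3μC, V=0.75V), C3(3μF, Q=13μC, V=4.33V), C4(6μF, Q=9μC, V=1.50V), C5(4μF, Q=6μC, V=1.50V)
Op 1: CLOSE 2-4: Q_total=12.00, C_total=10.00, V=1.20; Q2=4.80, Q4=7.20; dissipated=0.675
Op 2: CLOSE 3-5: Q_total=19.00, C_total=7.00, V=2.71; Q3=8.14, Q5=10.86; dissipated=6.881
Op 3: CLOSE 1-5: Q_total=24.86, C_total=7.00, V=3.55; Q1=10.65, Q5=14.20; dissipated=3.267
Total dissipated: 10.823 μJ

Answer: 10.82 μJ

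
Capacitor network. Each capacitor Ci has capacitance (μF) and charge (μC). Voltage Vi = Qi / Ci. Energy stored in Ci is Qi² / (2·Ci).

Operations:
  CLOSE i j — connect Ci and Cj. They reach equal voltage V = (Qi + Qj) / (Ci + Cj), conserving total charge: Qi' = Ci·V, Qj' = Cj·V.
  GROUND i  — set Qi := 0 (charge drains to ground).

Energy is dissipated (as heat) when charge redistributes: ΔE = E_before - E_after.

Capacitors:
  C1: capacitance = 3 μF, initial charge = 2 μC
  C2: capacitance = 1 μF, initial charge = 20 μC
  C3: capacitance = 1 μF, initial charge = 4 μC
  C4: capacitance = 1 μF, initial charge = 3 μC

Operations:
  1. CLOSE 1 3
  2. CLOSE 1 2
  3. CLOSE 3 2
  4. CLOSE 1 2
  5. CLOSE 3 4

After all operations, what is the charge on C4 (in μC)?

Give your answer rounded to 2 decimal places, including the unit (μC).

Answer: 3.41 μC

Derivation:
Initial: C1(3μF, Q=2μC, V=0.67V), C2(1μF, Q=20μC, V=20.00V), C3(1μF, Q=4μC, V=4.00V), C4(1μF, Q=3μC, V=3.00V)
Op 1: CLOSE 1-3: Q_total=6.00, C_total=4.00, V=1.50; Q1=4.50, Q3=1.50; dissipated=4.167
Op 2: CLOSE 1-2: Q_total=24.50, C_total=4.00, V=6.12; Q1=18.38, Q2=6.12; dissipated=128.344
Op 3: CLOSE 3-2: Q_total=7.62, C_total=2.00, V=3.81; Q3=3.81, Q2=3.81; dissipated=5.348
Op 4: CLOSE 1-2: Q_total=22.19, C_total=4.00, V=5.55; Q1=16.64, Q2=5.55; dissipated=2.005
Op 5: CLOSE 3-4: Q_total=6.81, C_total=2.00, V=3.41; Q3=3.41, Q4=3.41; dissipated=0.165
Final charges: Q1=16.64, Q2=5.55, Q3=3.41, Q4=3.41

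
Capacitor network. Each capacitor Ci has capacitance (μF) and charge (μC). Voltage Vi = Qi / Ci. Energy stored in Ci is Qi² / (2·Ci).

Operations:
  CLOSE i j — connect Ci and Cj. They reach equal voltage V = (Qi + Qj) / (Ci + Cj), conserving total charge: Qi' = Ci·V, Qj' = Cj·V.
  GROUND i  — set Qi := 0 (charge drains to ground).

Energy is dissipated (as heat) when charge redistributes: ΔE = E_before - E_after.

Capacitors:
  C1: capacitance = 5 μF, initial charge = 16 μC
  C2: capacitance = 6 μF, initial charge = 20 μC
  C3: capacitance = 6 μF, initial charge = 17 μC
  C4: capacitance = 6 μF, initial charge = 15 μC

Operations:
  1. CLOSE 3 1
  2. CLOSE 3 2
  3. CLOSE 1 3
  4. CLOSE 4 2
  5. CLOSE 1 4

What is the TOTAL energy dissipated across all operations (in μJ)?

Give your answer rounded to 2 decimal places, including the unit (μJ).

Initial: C1(5μF, Q=16μC, V=3.20V), C2(6μF, Q=20μC, V=3.33V), C3(6μF, Q=17μC, V=2.83V), C4(6μF, Q=15μC, V=2.50V)
Op 1: CLOSE 3-1: Q_total=33.00, C_total=11.00, V=3.00; Q3=18.00, Q1=15.00; dissipated=0.183
Op 2: CLOSE 3-2: Q_total=38.00, C_total=12.00, V=3.17; Q3=19.00, Q2=19.00; dissipated=0.167
Op 3: CLOSE 1-3: Q_total=34.00, C_total=11.00, V=3.09; Q1=15.45, Q3=18.55; dissipated=0.038
Op 4: CLOSE 4-2: Q_total=34.00, C_total=12.00, V=2.83; Q4=17.00, Q2=17.00; dissipated=0.667
Op 5: CLOSE 1-4: Q_total=32.45, C_total=11.00, V=2.95; Q1=14.75, Q4=17.70; dissipated=0.090
Total dissipated: 1.145 μJ

Answer: 1.15 μJ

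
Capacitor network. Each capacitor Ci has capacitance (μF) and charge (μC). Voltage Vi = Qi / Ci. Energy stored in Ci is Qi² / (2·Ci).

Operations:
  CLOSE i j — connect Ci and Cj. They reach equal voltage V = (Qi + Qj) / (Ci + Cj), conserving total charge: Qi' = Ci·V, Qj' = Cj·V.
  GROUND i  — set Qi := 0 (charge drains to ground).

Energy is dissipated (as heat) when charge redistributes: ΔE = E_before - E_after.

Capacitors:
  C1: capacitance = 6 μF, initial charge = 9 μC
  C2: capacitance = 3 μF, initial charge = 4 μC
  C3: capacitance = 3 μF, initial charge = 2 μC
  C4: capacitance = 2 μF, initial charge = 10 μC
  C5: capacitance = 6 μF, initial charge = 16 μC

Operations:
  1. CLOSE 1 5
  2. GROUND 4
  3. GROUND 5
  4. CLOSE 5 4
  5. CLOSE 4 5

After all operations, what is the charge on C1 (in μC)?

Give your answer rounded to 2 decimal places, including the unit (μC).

Initial: C1(6μF, Q=9μC, V=1.50V), C2(3μF, Q=4μC, V=1.33V), C3(3μF, Q=2μC, V=0.67V), C4(2μF, Q=10μC, V=5.00V), C5(6μF, Q=16μC, V=2.67V)
Op 1: CLOSE 1-5: Q_total=25.00, C_total=12.00, V=2.08; Q1=12.50, Q5=12.50; dissipated=2.042
Op 2: GROUND 4: Q4=0; energy lost=25.000
Op 3: GROUND 5: Q5=0; energy lost=13.021
Op 4: CLOSE 5-4: Q_total=0.00, C_total=8.00, V=0.00; Q5=0.00, Q4=0.00; dissipated=0.000
Op 5: CLOSE 4-5: Q_total=0.00, C_total=8.00, V=0.00; Q4=0.00, Q5=0.00; dissipated=0.000
Final charges: Q1=12.50, Q2=4.00, Q3=2.00, Q4=0.00, Q5=0.00

Answer: 12.50 μC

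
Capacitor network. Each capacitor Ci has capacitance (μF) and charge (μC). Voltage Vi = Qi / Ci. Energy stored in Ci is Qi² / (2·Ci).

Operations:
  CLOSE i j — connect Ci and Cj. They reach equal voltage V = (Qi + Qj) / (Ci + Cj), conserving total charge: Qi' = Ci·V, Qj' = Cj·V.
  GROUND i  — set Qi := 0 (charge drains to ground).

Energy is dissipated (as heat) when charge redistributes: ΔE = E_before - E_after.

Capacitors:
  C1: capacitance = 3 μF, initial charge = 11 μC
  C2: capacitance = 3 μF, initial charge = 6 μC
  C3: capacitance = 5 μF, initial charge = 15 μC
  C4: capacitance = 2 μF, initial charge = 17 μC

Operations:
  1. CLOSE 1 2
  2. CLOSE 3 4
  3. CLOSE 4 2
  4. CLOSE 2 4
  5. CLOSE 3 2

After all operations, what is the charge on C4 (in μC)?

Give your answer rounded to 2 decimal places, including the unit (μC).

Answer: 7.06 μC

Derivation:
Initial: C1(3μF, Q=11μC, V=3.67V), C2(3μF, Q=6μC, V=2.00V), C3(5μF, Q=15μC, V=3.00V), C4(2μF, Q=17μC, V=8.50V)
Op 1: CLOSE 1-2: Q_total=17.00, C_total=6.00, V=2.83; Q1=8.50, Q2=8.50; dissipated=2.083
Op 2: CLOSE 3-4: Q_total=32.00, C_total=7.00, V=4.57; Q3=22.86, Q4=9.14; dissipated=21.607
Op 3: CLOSE 4-2: Q_total=17.64, C_total=5.00, V=3.53; Q4=7.06, Q2=10.59; dissipated=1.813
Op 4: CLOSE 2-4: Q_total=17.64, C_total=5.00, V=3.53; Q2=10.59, Q4=7.06; dissipated=0.000
Op 5: CLOSE 3-2: Q_total=33.44, C_total=8.00, V=4.18; Q3=20.90, Q2=12.54; dissipated=1.020
Final charges: Q1=8.50, Q2=12.54, Q3=20.90, Q4=7.06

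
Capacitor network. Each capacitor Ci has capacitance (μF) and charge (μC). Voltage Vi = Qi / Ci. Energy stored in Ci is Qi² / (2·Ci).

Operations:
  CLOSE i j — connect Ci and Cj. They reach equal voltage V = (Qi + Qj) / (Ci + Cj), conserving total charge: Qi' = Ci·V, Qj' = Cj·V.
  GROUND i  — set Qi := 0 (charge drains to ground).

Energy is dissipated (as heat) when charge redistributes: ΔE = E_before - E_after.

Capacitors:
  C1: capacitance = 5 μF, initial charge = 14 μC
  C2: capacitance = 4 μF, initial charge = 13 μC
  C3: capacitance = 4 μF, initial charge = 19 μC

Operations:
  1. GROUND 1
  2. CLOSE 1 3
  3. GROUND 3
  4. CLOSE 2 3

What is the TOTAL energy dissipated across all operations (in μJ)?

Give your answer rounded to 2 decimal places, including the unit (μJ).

Initial: C1(5μF, Q=14μC, V=2.80V), C2(4μF, Q=13μC, V=3.25V), C3(4μF, Q=19μC, V=4.75V)
Op 1: GROUND 1: Q1=0; energy lost=19.600
Op 2: CLOSE 1-3: Q_total=19.00, C_total=9.00, V=2.11; Q1=10.56, Q3=8.44; dissipated=25.069
Op 3: GROUND 3: Q3=0; energy lost=8.914
Op 4: CLOSE 2-3: Q_total=13.00, C_total=8.00, V=1.62; Q2=6.50, Q3=6.50; dissipated=10.562
Total dissipated: 64.146 μJ

Answer: 64.15 μJ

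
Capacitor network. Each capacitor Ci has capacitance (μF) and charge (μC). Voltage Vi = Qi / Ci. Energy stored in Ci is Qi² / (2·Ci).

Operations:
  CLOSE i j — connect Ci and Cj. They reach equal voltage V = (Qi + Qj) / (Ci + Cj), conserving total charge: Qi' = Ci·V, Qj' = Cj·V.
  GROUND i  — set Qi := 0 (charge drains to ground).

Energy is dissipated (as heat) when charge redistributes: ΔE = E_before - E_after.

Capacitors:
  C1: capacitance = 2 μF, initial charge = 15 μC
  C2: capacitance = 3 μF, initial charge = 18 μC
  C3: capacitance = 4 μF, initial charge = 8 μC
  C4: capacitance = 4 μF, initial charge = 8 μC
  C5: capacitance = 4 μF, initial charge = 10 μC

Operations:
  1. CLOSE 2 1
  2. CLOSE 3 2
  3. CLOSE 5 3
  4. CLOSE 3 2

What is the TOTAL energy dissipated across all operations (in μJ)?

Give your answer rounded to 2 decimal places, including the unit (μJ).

Initial: C1(2μF, Q=15μC, V=7.50V), C2(3μF, Q=18μC, V=6.00V), C3(4μF, Q=8μC, V=2.00V), C4(4μF, Q=8μC, V=2.00V), C5(4μF, Q=10μC, V=2.50V)
Op 1: CLOSE 2-1: Q_total=33.00, C_total=5.00, V=6.60; Q2=19.80, Q1=13.20; dissipated=1.350
Op 2: CLOSE 3-2: Q_total=27.80, C_total=7.00, V=3.97; Q3=15.89, Q2=11.91; dissipated=18.137
Op 3: CLOSE 5-3: Q_total=25.89, C_total=8.00, V=3.24; Q5=12.94, Q3=12.94; dissipated=2.165
Op 4: CLOSE 3-2: Q_total=24.86, C_total=7.00, V=3.55; Q3=14.20, Q2=10.65; dissipated=0.464
Total dissipated: 22.116 μJ

Answer: 22.12 μJ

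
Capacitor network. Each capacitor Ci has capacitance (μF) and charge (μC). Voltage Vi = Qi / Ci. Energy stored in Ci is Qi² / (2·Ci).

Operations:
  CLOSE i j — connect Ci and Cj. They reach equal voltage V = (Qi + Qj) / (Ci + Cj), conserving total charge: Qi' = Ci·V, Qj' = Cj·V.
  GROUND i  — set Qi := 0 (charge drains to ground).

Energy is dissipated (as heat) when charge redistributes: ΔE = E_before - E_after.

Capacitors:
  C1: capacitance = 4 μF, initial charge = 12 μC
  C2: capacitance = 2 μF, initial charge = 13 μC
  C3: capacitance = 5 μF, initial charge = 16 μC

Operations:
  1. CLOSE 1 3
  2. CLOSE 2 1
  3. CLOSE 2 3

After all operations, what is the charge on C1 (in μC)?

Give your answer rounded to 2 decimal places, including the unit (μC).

Answer: 16.96 μC

Derivation:
Initial: C1(4μF, Q=12μC, V=3.00V), C2(2μF, Q=13μC, V=6.50V), C3(5μF, Q=16μC, V=3.20V)
Op 1: CLOSE 1-3: Q_total=28.00, C_total=9.00, V=3.11; Q1=12.44, Q3=15.56; dissipated=0.044
Op 2: CLOSE 2-1: Q_total=25.44, C_total=6.00, V=4.24; Q2=8.48, Q1=16.96; dissipated=7.656
Op 3: CLOSE 2-3: Q_total=24.04, C_total=7.00, V=3.43; Q2=6.87, Q3=17.17; dissipated=0.911
Final charges: Q1=16.96, Q2=6.87, Q3=17.17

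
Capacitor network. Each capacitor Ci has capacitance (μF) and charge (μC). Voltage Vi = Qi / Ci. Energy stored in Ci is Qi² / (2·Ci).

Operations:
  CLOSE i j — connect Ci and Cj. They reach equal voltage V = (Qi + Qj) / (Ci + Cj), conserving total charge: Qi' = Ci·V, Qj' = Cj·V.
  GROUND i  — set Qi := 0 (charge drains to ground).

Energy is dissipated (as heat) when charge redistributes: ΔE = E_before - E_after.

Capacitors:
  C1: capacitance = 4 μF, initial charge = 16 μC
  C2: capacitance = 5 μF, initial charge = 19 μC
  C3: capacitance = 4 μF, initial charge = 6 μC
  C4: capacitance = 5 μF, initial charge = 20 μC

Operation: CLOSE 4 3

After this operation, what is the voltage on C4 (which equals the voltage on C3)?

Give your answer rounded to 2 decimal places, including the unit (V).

Answer: 2.89 V

Derivation:
Initial: C1(4μF, Q=16μC, V=4.00V), C2(5μF, Q=19μC, V=3.80V), C3(4μF, Q=6μC, V=1.50V), C4(5μF, Q=20μC, V=4.00V)
Op 1: CLOSE 4-3: Q_total=26.00, C_total=9.00, V=2.89; Q4=14.44, Q3=11.56; dissipated=6.944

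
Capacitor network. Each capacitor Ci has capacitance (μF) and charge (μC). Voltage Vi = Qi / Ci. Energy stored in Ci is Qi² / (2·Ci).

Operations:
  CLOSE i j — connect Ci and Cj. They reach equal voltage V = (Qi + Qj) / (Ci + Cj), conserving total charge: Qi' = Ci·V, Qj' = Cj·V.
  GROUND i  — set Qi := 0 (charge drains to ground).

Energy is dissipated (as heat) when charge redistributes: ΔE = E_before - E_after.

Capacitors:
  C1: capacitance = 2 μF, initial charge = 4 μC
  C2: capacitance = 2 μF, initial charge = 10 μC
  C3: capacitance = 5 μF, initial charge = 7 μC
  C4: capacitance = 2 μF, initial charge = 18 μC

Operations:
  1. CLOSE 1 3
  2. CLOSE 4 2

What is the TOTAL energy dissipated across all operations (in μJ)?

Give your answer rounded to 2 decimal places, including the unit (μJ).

Answer: 8.26 μJ

Derivation:
Initial: C1(2μF, Q=4μC, V=2.00V), C2(2μF, Q=10μC, V=5.00V), C3(5μF, Q=7μC, V=1.40V), C4(2μF, Q=18μC, V=9.00V)
Op 1: CLOSE 1-3: Q_total=11.00, C_total=7.00, V=1.57; Q1=3.14, Q3=7.86; dissipated=0.257
Op 2: CLOSE 4-2: Q_total=28.00, C_total=4.00, V=7.00; Q4=14.00, Q2=14.00; dissipated=8.000
Total dissipated: 8.257 μJ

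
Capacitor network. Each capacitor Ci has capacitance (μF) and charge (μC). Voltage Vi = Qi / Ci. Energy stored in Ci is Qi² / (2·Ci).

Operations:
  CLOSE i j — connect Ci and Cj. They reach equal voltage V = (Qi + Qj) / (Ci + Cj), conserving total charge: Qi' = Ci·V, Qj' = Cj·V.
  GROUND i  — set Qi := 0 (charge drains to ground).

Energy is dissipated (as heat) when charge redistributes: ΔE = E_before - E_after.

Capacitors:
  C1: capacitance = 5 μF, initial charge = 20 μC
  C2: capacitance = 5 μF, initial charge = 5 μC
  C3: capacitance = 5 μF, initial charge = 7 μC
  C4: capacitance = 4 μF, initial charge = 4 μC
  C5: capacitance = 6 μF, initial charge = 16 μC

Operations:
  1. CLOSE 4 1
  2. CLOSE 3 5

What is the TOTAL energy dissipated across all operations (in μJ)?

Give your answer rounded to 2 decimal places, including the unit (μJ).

Initial: C1(5μF, Q=20μC, V=4.00V), C2(5μF, Q=5μC, V=1.00V), C3(5μF, Q=7μC, V=1.40V), C4(4μF, Q=4μC, V=1.00V), C5(6μF, Q=16μC, V=2.67V)
Op 1: CLOSE 4-1: Q_total=24.00, C_total=9.00, V=2.67; Q4=10.67, Q1=13.33; dissipated=10.000
Op 2: CLOSE 3-5: Q_total=23.00, C_total=11.00, V=2.09; Q3=10.45, Q5=12.55; dissipated=2.188
Total dissipated: 12.188 μJ

Answer: 12.19 μJ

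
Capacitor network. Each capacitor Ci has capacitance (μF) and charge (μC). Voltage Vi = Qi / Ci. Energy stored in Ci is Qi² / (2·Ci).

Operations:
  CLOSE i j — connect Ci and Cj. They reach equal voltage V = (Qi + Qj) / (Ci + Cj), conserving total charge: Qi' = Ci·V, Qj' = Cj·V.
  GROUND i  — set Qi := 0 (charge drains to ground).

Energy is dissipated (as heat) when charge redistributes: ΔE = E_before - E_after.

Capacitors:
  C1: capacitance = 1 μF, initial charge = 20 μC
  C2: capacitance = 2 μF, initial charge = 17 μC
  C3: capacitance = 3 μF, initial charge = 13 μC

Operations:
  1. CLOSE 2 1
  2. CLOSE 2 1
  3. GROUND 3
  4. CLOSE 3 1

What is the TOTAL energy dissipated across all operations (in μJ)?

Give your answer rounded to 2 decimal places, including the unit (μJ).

Answer: 129.29 μJ

Derivation:
Initial: C1(1μF, Q=20μC, V=20.00V), C2(2μF, Q=17μC, V=8.50V), C3(3μF, Q=13μC, V=4.33V)
Op 1: CLOSE 2-1: Q_total=37.00, C_total=3.00, V=12.33; Q2=24.67, Q1=12.33; dissipated=44.083
Op 2: CLOSE 2-1: Q_total=37.00, C_total=3.00, V=12.33; Q2=24.67, Q1=12.33; dissipated=0.000
Op 3: GROUND 3: Q3=0; energy lost=28.167
Op 4: CLOSE 3-1: Q_total=12.33, C_total=4.00, V=3.08; Q3=9.25, Q1=3.08; dissipated=57.042
Total dissipated: 129.292 μJ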